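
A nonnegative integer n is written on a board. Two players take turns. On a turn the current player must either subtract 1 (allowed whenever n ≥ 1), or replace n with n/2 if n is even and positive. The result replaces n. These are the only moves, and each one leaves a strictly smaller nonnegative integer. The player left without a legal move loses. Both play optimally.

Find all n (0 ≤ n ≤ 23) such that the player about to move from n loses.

0, 2, 5, 7, 9, 11, 13, 15, 17, 19, 21, 23

Compute win/loss labels from the base case upward. A position with no move is L. Any other position is W if it can reach an L in one move, else L.
n=0: no move → L
n=1: can move to 0, which is L ⇒ W
n=2: the only move is to 1(W), a W ⇒ L
n=3: can move to 2, which is L ⇒ W
n=4: can move to 2, which is L ⇒ W
n=5: the only move is to 4(W), a W ⇒ L
n=6: can move to 5, which is L ⇒ W
n=7: the only move is to 6(W), a W ⇒ L
n=8: can move to 7, which is L ⇒ W
n=9: the only move is to 8(W), a W ⇒ L
n=10: can move to 5, which is L ⇒ W
n=11: the only move is to 10(W), a W ⇒ L
n=12: can move to 11, which is L ⇒ W
n=13: the only move is to 12(W), a W ⇒ L
n=14: can move to 7, which is L ⇒ W
n=15: the only move is to 14(W), a W ⇒ L
n=16: can move to 15, which is L ⇒ W
n=17: the only move is to 16(W), a W ⇒ L
n=18: can move to 9, which is L ⇒ W
n=19: the only move is to 18(W), a W ⇒ L
n=20: can move to 19, which is L ⇒ W
n=21: the only move is to 20(W), a W ⇒ L
n=22: can move to 11, which is L ⇒ W
n=23: the only move is to 22(W), a W ⇒ L
The losing starting values of n are exactly the entries labelled L in this table (12 of them).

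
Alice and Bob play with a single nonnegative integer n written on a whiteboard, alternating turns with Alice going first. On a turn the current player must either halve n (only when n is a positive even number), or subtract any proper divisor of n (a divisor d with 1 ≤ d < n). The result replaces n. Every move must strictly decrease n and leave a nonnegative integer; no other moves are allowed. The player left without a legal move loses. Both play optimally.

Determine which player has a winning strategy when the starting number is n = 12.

Alice wins.

Classify positions by backward induction: terminal positions (no move available) are L. From any other position, the mover wins iff some move reaches an L.
n=0: no move → L
n=1: no move → L
n=2: can move to 1, which is L ⇒ W
n=3: the only move is to 2(W), a W ⇒ L
n=4: can move to 3, which is L ⇒ W
n=5: the only move is to 4(W), a W ⇒ L
n=6: can move to 3, which is L ⇒ W
n=7: the only move is to 6(W), a W ⇒ L
n=8: can move to 7, which is L ⇒ W
n=9: moves to 6(W), 8(W); every one is W ⇒ L
n=10: can move to 5, which is L ⇒ W
n=11: the only move is to 10(W), a W ⇒ L
n=12: can move to 9, which is L ⇒ W
From 12 Alice can move to 9, reaching an L position.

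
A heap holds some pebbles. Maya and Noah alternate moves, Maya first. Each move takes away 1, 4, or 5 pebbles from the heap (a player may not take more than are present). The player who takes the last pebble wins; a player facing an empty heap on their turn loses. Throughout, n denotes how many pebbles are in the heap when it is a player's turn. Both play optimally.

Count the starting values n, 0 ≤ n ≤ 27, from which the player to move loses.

8

Classify positions by backward induction: terminal positions (no move available) are L. From any other position, the mover wins iff some move reaches an L.
n=0: no move → L
n=1: reaches L-position 0 → W
n=2: only reaches 1(W), which is W → L
n=3: reaches L-position 2 → W
n=4: reaches L-position 0 → W
n=5: reaches L-position 0 → W
n=6: reaches L-position 2 → W
n=7: reaches L-position 2 → W
n=8: only reaches 7(W), 4(W), 3(W), all W → L
n=9: reaches L-position 8 → W
n=10: only reaches 9(W), 6(W), 5(W), all W → L
n=11: reaches L-position 10 → W
n=12: reaches L-position 8 → W
n=13: reaches L-position 8 → W
n=14: reaches L-position 10 → W
n=15: reaches L-position 10 → W
n=16: only reaches 15(W), 12(W), 11(W), all W → L
n=17: reaches L-position 16 → W
n=18: only reaches 17(W), 14(W), 13(W), all W → L
n=19: reaches L-position 18 → W
n=20: reaches L-position 16 → W
n=21: reaches L-position 16 → W
n=22: reaches L-position 18 → W
n=23: reaches L-position 18 → W
n=24: only reaches 23(W), 20(W), 19(W), all W → L
n=25: reaches L-position 24 → W
n=26: only reaches 25(W), 22(W), 21(W), all W → L
n=27: reaches L-position 26 → W
L entries with 0 ≤ n ≤ 27: n = 0, 2, 8, 10, 16, 18, 24, 26; that makes 8.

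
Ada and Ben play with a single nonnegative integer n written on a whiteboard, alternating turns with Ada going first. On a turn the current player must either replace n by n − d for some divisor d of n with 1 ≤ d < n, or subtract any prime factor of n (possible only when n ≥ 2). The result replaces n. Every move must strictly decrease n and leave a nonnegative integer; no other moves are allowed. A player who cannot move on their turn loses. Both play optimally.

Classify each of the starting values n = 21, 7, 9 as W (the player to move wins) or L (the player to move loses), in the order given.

21: W, 7: W, 9: L

Label each position W (a win for the player to move) or L (a loss). A position with no legal move is L; any other position is W exactly when some move reaches an L, and L when every move reaches a W.
n=0: no move → L
n=1: no move → L
n=2: reaches L-position 0 → W
n=3: reaches L-position 0 → W
n=4: only reaches 2(W), 3(W), all W → L
n=5: reaches L-position 0 → W
n=6: reaches L-position 4 → W
n=7: reaches L-position 0 → W
n=8: reaches L-position 4 → W
n=9: only reaches 6(W), 8(W), all W → L
n=10: reaches L-position 9 → W
n=11: reaches L-position 0 → W
n=12: reaches L-position 9 → W
n=13: reaches L-position 0 → W
n=14: only reaches 7(W), 12(W), 13(W), all W → L
n=15: reaches L-position 14 → W
n=16: reaches L-position 14 → W
n=17: reaches L-position 0 → W
n=18: reaches L-position 9 → W
n=19: reaches L-position 0 → W
n=20: only reaches 10(W), 15(W), 16(W), 18(W), 19(W), all W → L
n=21: reaches L-position 14 → W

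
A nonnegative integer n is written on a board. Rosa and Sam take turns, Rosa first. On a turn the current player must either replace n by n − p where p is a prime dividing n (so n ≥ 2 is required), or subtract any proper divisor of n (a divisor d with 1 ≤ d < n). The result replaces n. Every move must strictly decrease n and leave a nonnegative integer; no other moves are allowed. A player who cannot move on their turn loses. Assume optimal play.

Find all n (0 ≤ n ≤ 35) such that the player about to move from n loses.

Work bottom-up. With no move the player to move loses. Otherwise the position is W if at least one move leads to an L position for the opponent, and L if every move leads to a W.
n=0: no move → L
n=1: no move → L
n=2: can move to 0, which is L ⇒ W
n=3: can move to 0, which is L ⇒ W
n=4: moves to 2(W), 3(W); every one is W ⇒ L
n=5: can move to 0, which is L ⇒ W
n=6: can move to 4, which is L ⇒ W
n=7: can move to 0, which is L ⇒ W
n=8: can move to 4, which is L ⇒ W
n=9: moves to 6(W), 8(W); every one is W ⇒ L
n=10: can move to 9, which is L ⇒ W
n=11: can move to 0, which is L ⇒ W
n=12: can move to 9, which is L ⇒ W
n=13: can move to 0, which is L ⇒ W
n=14: moves to 7(W), 12(W), 13(W); every one is W ⇒ L
n=15: can move to 14, which is L ⇒ W
n=16: can move to 14, which is L ⇒ W
n=17: can move to 0, which is L ⇒ W
n=18: can move to 9, which is L ⇒ W
n=19: can move to 0, which is L ⇒ W
n=20: moves to 10(W), 15(W), 16(W), 18(W), 19(W); every one is W ⇒ L
n=21: can move to 14, which is L ⇒ W
n=22: can move to 20, which is L ⇒ W
n=23: can move to 0, which is L ⇒ W
n=24: can move to 20, which is L ⇒ W
n=25: can move to 20, which is L ⇒ W
n=26: moves to 13(W), 24(W), 25(W); every one is W ⇒ L
n=27: can move to 26, which is L ⇒ W
n=28: can move to 14, which is L ⇒ W
n=29: can move to 0, which is L ⇒ W
n=30: can move to 20, which is L ⇒ W
n=31: can move to 0, which is L ⇒ W
n=32: moves to 16(W), 24(W), 28(W), 30(W), 31(W); every one is W ⇒ L
n=33: can move to 32, which is L ⇒ W
n=34: can move to 32, which is L ⇒ W
n=35: moves to 28(W), 30(W), 34(W); every one is W ⇒ L
Reading off the rows marked L gives the requested list; there are 9 such values of n.

0, 1, 4, 9, 14, 20, 26, 32, 35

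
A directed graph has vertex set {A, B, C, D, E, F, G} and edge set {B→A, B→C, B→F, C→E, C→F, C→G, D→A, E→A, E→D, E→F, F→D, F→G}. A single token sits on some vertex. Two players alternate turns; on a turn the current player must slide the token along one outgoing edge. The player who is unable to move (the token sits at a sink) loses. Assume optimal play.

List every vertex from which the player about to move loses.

Build the W/L table. Terminal = L. A non-terminal position is W if it has a move to some L; otherwise it is L.
Every edge goes from a vertex to one that appears earlier in the order A, G, D, F, E, C, B, so processing vertices in that order labels each vertex after all of its successors.
A: no outgoing edge → L
G: no outgoing edge → L
D: reaches L-position A → W
F: reaches L-position G → W
E: reaches L-position A → W
C: reaches L-position G → W
B: reaches L-position A → W
Reading off the rows marked L gives the requested list; there are 2 such vertices.

A, G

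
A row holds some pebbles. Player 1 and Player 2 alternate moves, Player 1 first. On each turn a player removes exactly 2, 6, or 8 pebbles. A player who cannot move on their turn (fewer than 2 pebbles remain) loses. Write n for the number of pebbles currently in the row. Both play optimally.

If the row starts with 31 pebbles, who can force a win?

Classify positions by backward induction: terminal positions (no move available) are L. From any other position, the mover wins iff some move reaches an L.
n=0: no move → L
n=1: no move → L
n=2: W (go to 0, an L position)
n=3: W (go to 1, an L position)
n=4: L (sole option 2(W) is W)
n=5: L (sole option 3(W) is W)
n=6: W (go to 4, an L position)
n=7: W (go to 5, an L position)
n=8: W (go to 0, an L position)
n=9: W (go to 1, an L position)
n=10: W (go to 4, an L position)
n=11: W (go to 5, an L position)
n=12: W (go to 4, an L position)
n=13: W (go to 5, an L position)
n=14: L (options 12(W), 8(W), 6(W) are all W)
n=15: L (options 13(W), 9(W), 7(W) are all W)
n=16: W (go to 14, an L position)
n=17: W (go to 15, an L position)
n=18: L (options 16(W), 12(W), 10(W) are all W)
n=19: L (options 17(W), 13(W), 11(W) are all W)
n=20: W (go to 18, an L position)
n=21: W (go to 19, an L position)
n=22: W (go to 14, an L position)
n=23: W (go to 15, an L position)
n=24: W (go to 18, an L position)
n=25: W (go to 19, an L position)
n=26: W (go to 18, an L position)
n=27: W (go to 19, an L position)
n=28: L (options 26(W), 22(W), 20(W) are all W)
n=29: L (options 27(W), 23(W), 21(W) are all W)
n=30: W (go to 28, an L position)
n=31: W (go to 29, an L position)
The starting position 31 is W: Player 1 should remove 2, leaving 29, handing over an L position.

Player 1 wins.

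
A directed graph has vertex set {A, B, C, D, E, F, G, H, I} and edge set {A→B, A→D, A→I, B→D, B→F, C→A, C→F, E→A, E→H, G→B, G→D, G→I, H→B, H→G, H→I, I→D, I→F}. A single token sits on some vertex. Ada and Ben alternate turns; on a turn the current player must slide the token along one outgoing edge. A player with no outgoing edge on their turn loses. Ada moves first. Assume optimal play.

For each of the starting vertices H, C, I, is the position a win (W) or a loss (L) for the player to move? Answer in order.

H: L, C: W, I: W

Work bottom-up. With no move the player to move loses. Otherwise the position is W if at least one move leads to an L position for the opponent, and L if every move leads to a W.
Every edge goes from a vertex to one that appears earlier in the order F, D, I, B, G, A, H, E, C, so processing vertices in that order labels each vertex after all of its successors.
F: no outgoing edge → L
D: no outgoing edge → L
I: →D(L), so W
B: →D(L), so W
G: →D(L), so W
A: →D(L), so W
H: →G(W), B(W), I(W) — all W, so L
E: →H(L), so W
C: →F(L), so W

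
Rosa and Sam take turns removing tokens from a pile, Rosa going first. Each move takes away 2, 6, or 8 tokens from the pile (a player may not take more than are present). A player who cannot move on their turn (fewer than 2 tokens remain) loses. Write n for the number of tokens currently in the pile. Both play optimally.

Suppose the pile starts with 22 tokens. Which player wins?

Rosa wins.

Use the standard recursion: the mover loses at a terminal position; elsewhere, the mover wins exactly when some move hands the opponent an L position.
n=0: no move → L
n=1: no move → L
n=2: W (go to 0, an L position)
n=3: W (go to 1, an L position)
n=4: L (sole option 2(W) is W)
n=5: L (sole option 3(W) is W)
n=6: W (go to 4, an L position)
n=7: W (go to 5, an L position)
n=8: W (go to 0, an L position)
n=9: W (go to 1, an L position)
n=10: W (go to 4, an L position)
n=11: W (go to 5, an L position)
n=12: W (go to 4, an L position)
n=13: W (go to 5, an L position)
n=14: L (options 12(W), 8(W), 6(W) are all W)
n=15: L (options 13(W), 9(W), 7(W) are all W)
n=16: W (go to 14, an L position)
n=17: W (go to 15, an L position)
n=18: L (options 16(W), 12(W), 10(W) are all W)
n=19: L (options 17(W), 13(W), 11(W) are all W)
n=20: W (go to 18, an L position)
n=21: W (go to 19, an L position)
n=22: W (go to 14, an L position)
From 22 Rosa can remove 8, leaving 14, reaching an L position.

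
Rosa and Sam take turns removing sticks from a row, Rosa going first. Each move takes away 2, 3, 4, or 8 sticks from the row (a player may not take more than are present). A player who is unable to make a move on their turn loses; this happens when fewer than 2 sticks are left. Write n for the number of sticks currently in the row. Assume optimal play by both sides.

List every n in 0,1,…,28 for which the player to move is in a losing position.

0, 1, 6, 7, 12, 13, 18, 19, 24, 25

Build the W/L table. Terminal = L. A non-terminal position is W if it has a move to some L; otherwise it is L.
n=0: no move → L
n=1: no move → L
n=2: reaches L-position 0 → W
n=3: reaches L-position 1 → W
n=4: reaches L-position 1 → W
n=5: reaches L-position 1 → W
n=6: only reaches 4(W), 3(W), 2(W), all W → L
n=7: only reaches 5(W), 4(W), 3(W), all W → L
n=8: reaches L-position 6 → W
n=9: reaches L-position 7 → W
n=10: reaches L-position 7 → W
n=11: reaches L-position 7 → W
n=12: only reaches 10(W), 9(W), 8(W), 4(W), all W → L
n=13: only reaches 11(W), 10(W), 9(W), 5(W), all W → L
n=14: reaches L-position 12 → W
n=15: reaches L-position 13 → W
n=16: reaches L-position 13 → W
n=17: reaches L-position 13 → W
n=18: only reaches 16(W), 15(W), 14(W), 10(W), all W → L
n=19: only reaches 17(W), 16(W), 15(W), 11(W), all W → L
n=20: reaches L-position 18 → W
n=21: reaches L-position 19 → W
n=22: reaches L-position 19 → W
n=23: reaches L-position 19 → W
n=24: only reaches 22(W), 21(W), 20(W), 16(W), all W → L
n=25: only reaches 23(W), 22(W), 21(W), 17(W), all W → L
n=26: reaches L-position 24 → W
n=27: reaches L-position 25 → W
n=28: reaches L-position 25 → W
The losing starting values of n are exactly the entries labelled L in this table (10 of them).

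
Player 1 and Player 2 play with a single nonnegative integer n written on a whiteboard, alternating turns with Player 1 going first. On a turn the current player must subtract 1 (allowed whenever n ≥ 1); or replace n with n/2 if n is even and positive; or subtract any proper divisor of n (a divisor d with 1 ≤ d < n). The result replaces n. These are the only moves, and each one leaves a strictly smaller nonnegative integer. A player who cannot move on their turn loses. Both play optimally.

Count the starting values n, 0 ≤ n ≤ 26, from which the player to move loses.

Build the W/L table. Terminal = L. A non-terminal position is W if it has a move to some L; otherwise it is L.
n=0: no move → L
n=1: can move to 0, which is L ⇒ W
n=2: the only move is to 1(W), a W ⇒ L
n=3: can move to 2, which is L ⇒ W
n=4: can move to 2, which is L ⇒ W
n=5: the only move is to 4(W), a W ⇒ L
n=6: can move to 5, which is L ⇒ W
n=7: the only move is to 6(W), a W ⇒ L
n=8: can move to 7, which is L ⇒ W
n=9: moves to 6(W), 8(W); every one is W ⇒ L
n=10: can move to 5, which is L ⇒ W
n=11: the only move is to 10(W), a W ⇒ L
n=12: can move to 9, which is L ⇒ W
n=13: the only move is to 12(W), a W ⇒ L
n=14: can move to 7, which is L ⇒ W
n=15: moves to 10(W), 12(W), 14(W); every one is W ⇒ L
n=16: can move to 15, which is L ⇒ W
n=17: the only move is to 16(W), a W ⇒ L
n=18: can move to 9, which is L ⇒ W
n=19: the only move is to 18(W), a W ⇒ L
n=20: can move to 15, which is L ⇒ W
n=21: moves to 14(W), 18(W), 20(W); every one is W ⇒ L
n=22: can move to 11, which is L ⇒ W
n=23: the only move is to 22(W), a W ⇒ L
n=24: can move to 21, which is L ⇒ W
n=25: moves to 20(W), 24(W); every one is W ⇒ L
n=26: can move to 13, which is L ⇒ W
L entries with 0 ≤ n ≤ 26: n = 0, 2, 5, 7, 9, 11, 13, 15, 17, 19, 21, 23, 25; that makes 13.

13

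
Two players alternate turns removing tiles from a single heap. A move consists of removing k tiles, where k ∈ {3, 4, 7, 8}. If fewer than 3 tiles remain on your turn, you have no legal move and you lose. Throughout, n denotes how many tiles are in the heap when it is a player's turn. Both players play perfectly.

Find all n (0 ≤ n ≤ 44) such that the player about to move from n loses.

0, 1, 2, 11, 12, 13, 22, 23, 24, 33, 34, 35, 44

Label each position W (a win for the player to move) or L (a loss). A position with no legal move is L; any other position is W exactly when some move reaches an L, and L when every move reaches a W.
n=0: no move → L
n=1: no move → L
n=2: no move → L
n=3: W (go to 0, an L position)
n=4: W (go to 1, an L position)
n=5: W (go to 2, an L position)
n=6: W (go to 2, an L position)
n=7: W (go to 0, an L position)
n=8: W (go to 1, an L position)
n=9: W (go to 2, an L position)
n=10: W (go to 2, an L position)
n=11: L (options 8(W), 7(W), 4(W), 3(W) are all W)
n=12: L (options 9(W), 8(W), 5(W), 4(W) are all W)
n=13: L (options 10(W), 9(W), 6(W), 5(W) are all W)
n=14: W (go to 11, an L position)
n=15: W (go to 12, an L position)
n=16: W (go to 13, an L position)
n=17: W (go to 13, an L position)
n=18: W (go to 11, an L position)
n=19: W (go to 12, an L position)
n=20: W (go to 13, an L position)
n=21: W (go to 13, an L position)
n=22: L (options 19(W), 18(W), 15(W), 14(W) are all W)
n=23: L (options 20(W), 19(W), 16(W), 15(W) are all W)
n=24: L (options 21(W), 20(W), 17(W), 16(W) are all W)
n=25: W (go to 22, an L position)
n=26: W (go to 23, an L position)
n=27: W (go to 24, an L position)
n=28: W (go to 24, an L position)
n=29: W (go to 22, an L position)
n=30: W (go to 23, an L position)
n=31: W (go to 24, an L position)
n=32: W (go to 24, an L position)
n=33: L (options 30(W), 29(W), 26(W), 25(W) are all W)
n=34: L (options 31(W), 30(W), 27(W), 26(W) are all W)
n=35: L (options 32(W), 31(W), 28(W), 27(W) are all W)
n=36: W (go to 33, an L position)
n=37: W (go to 34, an L position)
n=38: W (go to 35, an L position)
n=39: W (go to 35, an L position)
n=40: W (go to 33, an L position)
n=41: W (go to 34, an L position)
n=42: W (go to 35, an L position)
n=43: W (go to 35, an L position)
n=44: L (options 41(W), 40(W), 37(W), 36(W) are all W)
The losing starting values of n are exactly the entries labelled L in this table (13 of them).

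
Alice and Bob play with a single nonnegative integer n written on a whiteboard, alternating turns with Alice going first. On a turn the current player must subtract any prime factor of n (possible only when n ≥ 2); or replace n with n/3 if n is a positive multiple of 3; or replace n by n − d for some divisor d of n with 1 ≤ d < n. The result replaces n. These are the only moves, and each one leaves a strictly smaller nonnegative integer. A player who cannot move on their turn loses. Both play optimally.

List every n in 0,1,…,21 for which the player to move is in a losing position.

Use the standard recursion: the mover loses at a terminal position; elsewhere, the mover wins exactly when some move hands the opponent an L position.
n=0: no move → L
n=1: no move → L
n=2: →0(L), so W
n=3: →0(L), so W
n=4: →2(W), 3(W) — all W, so L
n=5: →0(L), so W
n=6: →4(L), so W
n=7: →0(L), so W
n=8: →4(L), so W
n=9: →3(W), 6(W), 8(W) — all W, so L
n=10: →9(L), so W
n=11: →0(L), so W
n=12: →4(L), so W
n=13: →0(L), so W
n=14: →7(W), 12(W), 13(W) — all W, so L
n=15: →14(L), so W
n=16: →14(L), so W
n=17: →0(L), so W
n=18: →9(L), so W
n=19: →0(L), so W
n=20: →10(W), 15(W), 16(W), 18(W), 19(W) — all W, so L
n=21: →14(L), so W
Reading off the rows marked L gives the requested list; there are 6 such values of n.

0, 1, 4, 9, 14, 20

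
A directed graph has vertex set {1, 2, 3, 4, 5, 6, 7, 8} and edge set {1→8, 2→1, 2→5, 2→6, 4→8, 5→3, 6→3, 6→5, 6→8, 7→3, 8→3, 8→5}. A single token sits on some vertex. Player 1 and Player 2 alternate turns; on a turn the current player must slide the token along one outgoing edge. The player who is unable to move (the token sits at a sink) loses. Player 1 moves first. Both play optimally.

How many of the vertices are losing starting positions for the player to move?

Work bottom-up. With no move the player to move loses. Otherwise the position is W if at least one move leads to an L position for the opponent, and L if every move leads to a W.
Every edge goes from a vertex to one that appears earlier in the order 3, 5, 8, 1, 7, 6, 4, 2, so processing vertices in that order labels each vertex after all of its successors.
3: no outgoing edge → L
5: W (go to 3, an L position)
8: W (go to 3, an L position)
1: L (sole option 8(W) is W)
7: W (go to 3, an L position)
6: W (go to 3, an L position)
4: L (sole option 8(W) is W)
2: W (go to 1, an L position)
The L vertices are 1, 3, 4; that is 3 in all.

3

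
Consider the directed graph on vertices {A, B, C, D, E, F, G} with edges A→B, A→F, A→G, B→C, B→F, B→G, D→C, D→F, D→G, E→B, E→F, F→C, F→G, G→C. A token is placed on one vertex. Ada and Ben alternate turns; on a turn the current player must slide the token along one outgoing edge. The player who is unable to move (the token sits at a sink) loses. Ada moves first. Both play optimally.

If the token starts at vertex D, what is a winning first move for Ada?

Move to C.

Label each position W (a win for the player to move) or L (a loss). A position with no legal move is L; any other position is W exactly when some move reaches an L, and L when every move reaches a W.
Every edge goes from a vertex to one that appears earlier in the order C, G, F, B, D, A, E, so processing vertices in that order labels each vertex after all of its successors.
C: no outgoing edge → L
G: →C(L), so W
F: →C(L), so W
B: →C(L), so W
D: →C(L), so W
A: →B(W), F(W), G(W) — all W, so L
E: →B(W), F(W) — all W, so L
From D, the L positions reachable in one move are: C.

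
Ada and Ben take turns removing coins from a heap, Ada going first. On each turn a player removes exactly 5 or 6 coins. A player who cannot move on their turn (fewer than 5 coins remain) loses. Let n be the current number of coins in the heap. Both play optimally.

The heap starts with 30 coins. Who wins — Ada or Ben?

Ada wins.

Label each position W (a win for the player to move) or L (a loss). A position with no legal move is L; any other position is W exactly when some move reaches an L, and L when every move reaches a W.
n=0: no move → L
n=1: no move → L
n=2: no move → L
n=3: no move → L
n=4: no move → L
n=5: can move to 0, which is L ⇒ W
n=6: can move to 1, which is L ⇒ W
n=7: can move to 2, which is L ⇒ W
n=8: can move to 3, which is L ⇒ W
n=9: can move to 4, which is L ⇒ W
n=10: can move to 4, which is L ⇒ W
n=11: moves to 6(W), 5(W); every one is W ⇒ L
n=12: moves to 7(W), 6(W); every one is W ⇒ L
n=13: moves to 8(W), 7(W); every one is W ⇒ L
n=14: moves to 9(W), 8(W); every one is W ⇒ L
n=15: moves to 10(W), 9(W); every one is W ⇒ L
n=16: can move to 11, which is L ⇒ W
n=17: can move to 12, which is L ⇒ W
n=18: can move to 13, which is L ⇒ W
n=19: can move to 14, which is L ⇒ W
n=20: can move to 15, which is L ⇒ W
n=21: can move to 15, which is L ⇒ W
n=22: moves to 17(W), 16(W); every one is W ⇒ L
n=23: moves to 18(W), 17(W); every one is W ⇒ L
n=24: moves to 19(W), 18(W); every one is W ⇒ L
n=25: moves to 20(W), 19(W); every one is W ⇒ L
n=26: moves to 21(W), 20(W); every one is W ⇒ L
n=27: can move to 22, which is L ⇒ W
n=28: can move to 23, which is L ⇒ W
n=29: can move to 24, which is L ⇒ W
n=30: can move to 25, which is L ⇒ W
The starting position 30 is W: Ada should remove 5, leaving 25, handing over an L position.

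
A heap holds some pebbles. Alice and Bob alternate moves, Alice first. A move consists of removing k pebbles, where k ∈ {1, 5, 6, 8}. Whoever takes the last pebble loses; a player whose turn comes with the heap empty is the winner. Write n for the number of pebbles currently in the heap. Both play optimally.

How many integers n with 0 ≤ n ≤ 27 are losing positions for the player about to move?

Label each position W (a win for the player to move) or L (a loss). A position with no legal move is W; any other position is W exactly when some move reaches an L, and L when every move reaches a W.
n=0: no move; the opponent has just taken the last pebble and therefore loses → W
n=1: only reaches 0(W), which is W → L
n=2: reaches L-position 1 → W
n=3: only reaches 2(W), which is W → L
n=4: reaches L-position 3 → W
n=5: only reaches 4(W), 0(W), all W → L
n=6: reaches L-position 5 → W
n=7: reaches L-position 1 → W
n=8: reaches L-position 3 → W
n=9: reaches L-position 3 → W
n=10: reaches L-position 5 → W
n=11: reaches L-position 5 → W
n=12: only reaches 11(W), 7(W), 6(W), 4(W), all W → L
n=13: reaches L-position 12 → W
n=14: only reaches 13(W), 9(W), 8(W), 6(W), all W → L
n=15: reaches L-position 14 → W
n=16: only reaches 15(W), 11(W), 10(W), 8(W), all W → L
n=17: reaches L-position 16 → W
n=18: reaches L-position 12 → W
n=19: reaches L-position 14 → W
n=20: reaches L-position 14 → W
n=21: reaches L-position 16 → W
n=22: reaches L-position 16 → W
n=23: only reaches 22(W), 18(W), 17(W), 15(W), all W → L
n=24: reaches L-position 23 → W
n=25: only reaches 24(W), 20(W), 19(W), 17(W), all W → L
n=26: reaches L-position 25 → W
n=27: only reaches 26(W), 22(W), 21(W), 19(W), all W → L
L entries with 0 ≤ n ≤ 27: n = 1, 3, 5, 12, 14, 16, 23, 25, 27; that makes 9.

9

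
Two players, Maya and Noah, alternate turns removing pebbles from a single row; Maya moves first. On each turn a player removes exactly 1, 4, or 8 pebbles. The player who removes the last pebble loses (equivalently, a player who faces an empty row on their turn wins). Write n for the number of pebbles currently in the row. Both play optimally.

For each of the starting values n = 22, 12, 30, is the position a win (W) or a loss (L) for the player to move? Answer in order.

Label each position W (a win for the player to move) or L (a loss). A position with no legal move is W; any other position is W exactly when some move reaches an L, and L when every move reaches a W.
n=0: no move; the opponent has just taken the last pebble and therefore loses → W
n=1: L (sole option 0(W) is W)
n=2: W (go to 1, an L position)
n=3: L (sole option 2(W) is W)
n=4: W (go to 3, an L position)
n=5: W (go to 1, an L position)
n=6: L (options 5(W), 2(W) are all W)
n=7: W (go to 6, an L position)
n=8: L (options 7(W), 4(W), 0(W) are all W)
n=9: W (go to 8, an L position)
n=10: W (go to 6, an L position)
n=11: W (go to 3, an L position)
n=12: W (go to 8, an L position)
n=13: L (options 12(W), 9(W), 5(W) are all W)
n=14: W (go to 13, an L position)
n=15: L (options 14(W), 11(W), 7(W) are all W)
n=16: W (go to 15, an L position)
n=17: W (go to 13, an L position)
n=18: L (options 17(W), 14(W), 10(W) are all W)
n=19: W (go to 18, an L position)
n=20: L (options 19(W), 16(W), 12(W) are all W)
n=21: W (go to 20, an L position)
n=22: W (go to 18, an L position)
n=23: W (go to 15, an L position)
n=24: W (go to 20, an L position)
n=25: L (options 24(W), 21(W), 17(W) are all W)
n=26: W (go to 25, an L position)
n=27: L (options 26(W), 23(W), 19(W) are all W)
n=28: W (go to 27, an L position)
n=29: W (go to 25, an L position)
n=30: L (options 29(W), 26(W), 22(W) are all W)

22: W, 12: W, 30: L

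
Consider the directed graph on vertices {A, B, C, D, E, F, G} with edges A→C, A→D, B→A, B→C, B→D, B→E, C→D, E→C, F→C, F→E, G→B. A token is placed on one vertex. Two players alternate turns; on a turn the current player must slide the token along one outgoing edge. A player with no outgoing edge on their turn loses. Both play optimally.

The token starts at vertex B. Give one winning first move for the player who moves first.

Use the standard recursion: the mover loses at a terminal position; elsewhere, the mover wins exactly when some move hands the opponent an L position.
Every edge goes from a vertex to one that appears earlier in the order D, C, A, E, B, F, G, so processing vertices in that order labels each vertex after all of its successors.
D: no outgoing edge → L
C: W (go to D, an L position)
A: W (go to D, an L position)
E: L (sole option C(W) is W)
B: W (go to E, an L position)
F: W (go to E, an L position)
G: L (sole option B(W) is W)
From B, the L positions reachable in one move are: E, D. Any move reaching one of these is winning.

Move to E.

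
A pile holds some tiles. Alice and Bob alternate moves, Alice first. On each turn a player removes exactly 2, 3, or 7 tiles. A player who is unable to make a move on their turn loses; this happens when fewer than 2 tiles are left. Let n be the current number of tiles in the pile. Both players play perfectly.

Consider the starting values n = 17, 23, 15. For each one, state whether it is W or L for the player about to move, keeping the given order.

17: W, 23: W, 15: L

Build the W/L table. Terminal = L. A non-terminal position is W if it has a move to some L; otherwise it is L.
n=0: no move → L
n=1: no move → L
n=2: →0(L), so W
n=3: →1(L), so W
n=4: →1(L), so W
n=5: →3(W), 2(W) — all W, so L
n=6: →4(W), 3(W) — all W, so L
n=7: →5(L), so W
n=8: →6(L), so W
n=9: →6(L), so W
n=10: →8(W), 7(W), 3(W) — all W, so L
n=11: →9(W), 8(W), 4(W) — all W, so L
n=12: →10(L), so W
n=13: →11(L), so W
n=14: →11(L), so W
n=15: →13(W), 12(W), 8(W) — all W, so L
n=16: →14(W), 13(W), 9(W) — all W, so L
n=17: →15(L), so W
n=18: →16(L), so W
n=19: →16(L), so W
n=20: →18(W), 17(W), 13(W) — all W, so L
n=21: →19(W), 18(W), 14(W) — all W, so L
n=22: →20(L), so W
n=23: →21(L), so W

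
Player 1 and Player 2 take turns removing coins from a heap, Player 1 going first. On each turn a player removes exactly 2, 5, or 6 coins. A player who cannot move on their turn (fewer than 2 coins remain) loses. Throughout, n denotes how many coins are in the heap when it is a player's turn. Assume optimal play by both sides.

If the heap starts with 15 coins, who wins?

Player 2 wins.

Build the W/L table. Terminal = L. A non-terminal position is W if it has a move to some L; otherwise it is L.
n=0: no move → L
n=1: no move → L
n=2: reaches L-position 0 → W
n=3: reaches L-position 1 → W
n=4: only reaches 2(W), which is W → L
n=5: reaches L-position 0 → W
n=6: reaches L-position 4 → W
n=7: reaches L-position 1 → W
n=8: only reaches 6(W), 3(W), 2(W), all W → L
n=9: reaches L-position 4 → W
n=10: reaches L-position 8 → W
n=11: only reaches 9(W), 6(W), 5(W), all W → L
n=12: only reaches 10(W), 7(W), 6(W), all W → L
n=13: reaches L-position 11 → W
n=14: reaches L-position 12 → W
n=15: only reaches 13(W), 10(W), 9(W), all W → L
Every move from 15 reaches a W position, so the mover loses.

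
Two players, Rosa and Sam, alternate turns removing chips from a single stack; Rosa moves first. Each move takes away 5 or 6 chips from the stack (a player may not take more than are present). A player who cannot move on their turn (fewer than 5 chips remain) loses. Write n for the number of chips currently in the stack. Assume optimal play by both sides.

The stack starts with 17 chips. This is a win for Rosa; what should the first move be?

Remove 5, leaving 12.

Work bottom-up. With no move the player to move loses. Otherwise the position is W if at least one move leads to an L position for the opponent, and L if every move leads to a W.
n=0: no move → L
n=1: no move → L
n=2: no move → L
n=3: no move → L
n=4: no move → L
n=5: W (go to 0, an L position)
n=6: W (go to 1, an L position)
n=7: W (go to 2, an L position)
n=8: W (go to 3, an L position)
n=9: W (go to 4, an L position)
n=10: W (go to 4, an L position)
n=11: L (options 6(W), 5(W) are all W)
n=12: L (options 7(W), 6(W) are all W)
n=13: L (options 8(W), 7(W) are all W)
n=14: L (options 9(W), 8(W) are all W)
n=15: L (options 10(W), 9(W) are all W)
n=16: W (go to 11, an L position)
n=17: W (go to 12, an L position)
From 17, the L positions reachable in one move are: 12, 11. Any move reaching one of these is winning.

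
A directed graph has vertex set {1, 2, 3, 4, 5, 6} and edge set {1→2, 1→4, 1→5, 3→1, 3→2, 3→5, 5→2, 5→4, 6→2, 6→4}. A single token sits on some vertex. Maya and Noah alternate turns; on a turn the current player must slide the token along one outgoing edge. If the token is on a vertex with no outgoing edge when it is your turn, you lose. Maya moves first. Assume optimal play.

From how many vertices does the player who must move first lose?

2

Build the W/L table. Terminal = L. A non-terminal position is W if it has a move to some L; otherwise it is L.
Every edge goes from a vertex to one that appears earlier in the order 2, 4, 5, 1, 3, 6, so processing vertices in that order labels each vertex after all of its successors.
2: no outgoing edge → L
4: no outgoing edge → L
5: →4(L), so W
1: →4(L), so W
3: →2(L), so W
6: →4(L), so W
The L vertices are 2, 4; that is 2 in all.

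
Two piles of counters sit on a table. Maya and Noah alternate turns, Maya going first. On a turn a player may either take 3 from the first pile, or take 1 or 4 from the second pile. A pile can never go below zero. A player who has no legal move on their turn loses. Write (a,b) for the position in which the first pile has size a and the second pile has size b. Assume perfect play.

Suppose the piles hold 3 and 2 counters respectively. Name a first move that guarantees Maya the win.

Move to (0,2).

Use the standard recursion: the mover loses at a terminal position; elsewhere, the mover wins exactly when some move hands the opponent an L position.
No move ever increases a pile, so every position that can arise here has a ≤ 3 and b ≤ 2; it is enough to label the cells with 0 ≤ a ≤ 3 and 0 ≤ b ≤ 2.
Every move lowers a or b (never raises either), so fill the grid row by row in increasing a, and left to right within a row: each cell's successors are then already labelled.
      b=0  b=1  b=2
a=0:    L    W    L
a=1:    L    W    L
a=2:    L    W    L
a=3:    W    L    W
Cells with no legal move (terminal, hence L): (0,0), (1,0), (2,0).
The remaining L cells, each justified by listing all of its moves:
(0,2): →(0,1)(W) only, which is W, so L
(1,2): →(1,1)(W) only, which is W, so L
(2,2): →(2,1)(W) only, which is W, so L
(3,1): →(0,1)(W), (3,0)(W) — all W, so L
Every other cell has at least one move into one of the L cells above, so it is W.
From (3,2), the L positions reachable in one move are: (0,2), (3,1). Any move reaching one of these is winning.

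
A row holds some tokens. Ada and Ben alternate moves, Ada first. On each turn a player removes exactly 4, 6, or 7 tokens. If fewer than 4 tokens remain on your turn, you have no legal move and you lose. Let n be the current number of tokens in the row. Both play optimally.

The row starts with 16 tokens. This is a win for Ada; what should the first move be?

Remove 4, leaving 12.

Work bottom-up. With no move the player to move loses. Otherwise the position is W if at least one move leads to an L position for the opponent, and L if every move leads to a W.
n=0: no move → L
n=1: no move → L
n=2: no move → L
n=3: no move → L
n=4: W (go to 0, an L position)
n=5: W (go to 1, an L position)
n=6: W (go to 2, an L position)
n=7: W (go to 3, an L position)
n=8: W (go to 2, an L position)
n=9: W (go to 3, an L position)
n=10: W (go to 3, an L position)
n=11: L (options 7(W), 5(W), 4(W) are all W)
n=12: L (options 8(W), 6(W), 5(W) are all W)
n=13: L (options 9(W), 7(W), 6(W) are all W)
n=14: L (options 10(W), 8(W), 7(W) are all W)
n=15: W (go to 11, an L position)
n=16: W (go to 12, an L position)
From 16, the L positions reachable in one move are: 12.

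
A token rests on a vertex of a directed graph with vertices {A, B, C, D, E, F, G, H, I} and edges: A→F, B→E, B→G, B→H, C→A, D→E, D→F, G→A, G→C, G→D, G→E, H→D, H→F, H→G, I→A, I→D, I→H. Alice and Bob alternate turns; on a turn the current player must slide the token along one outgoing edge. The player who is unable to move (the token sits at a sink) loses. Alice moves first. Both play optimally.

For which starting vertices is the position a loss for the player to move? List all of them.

C, E, F, I

Use the standard recursion: the mover loses at a terminal position; elsewhere, the mover wins exactly when some move hands the opponent an L position.
Every edge goes from a vertex to one that appears earlier in the order F, E, A, C, D, G, H, B, I, so processing vertices in that order labels each vertex after all of its successors.
F: no outgoing edge → L
E: no outgoing edge → L
A: W (go to F, an L position)
C: L (sole option A(W) is W)
D: W (go to E, an L position)
G: W (go to C, an L position)
H: W (go to F, an L position)
B: W (go to E, an L position)
I: L (options H(W), D(W), A(W) are all W)
The losing starting vertices are exactly the entries labelled L in this table (4 of them).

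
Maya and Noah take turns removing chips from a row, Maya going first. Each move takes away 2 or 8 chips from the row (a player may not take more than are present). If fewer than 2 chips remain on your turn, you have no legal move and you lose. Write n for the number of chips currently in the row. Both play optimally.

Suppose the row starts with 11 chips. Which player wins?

Noah wins.

Positions with no move are L. A position that does have a move is losing for the player to move precisely when every available move leads to a winning position for the opponent. Fill in the labels:
n=0: no move → L
n=1: no move → L
n=2: can move to 0, which is L ⇒ W
n=3: can move to 1, which is L ⇒ W
n=4: the only move is to 2(W), a W ⇒ L
n=5: the only move is to 3(W), a W ⇒ L
n=6: can move to 4, which is L ⇒ W
n=7: can move to 5, which is L ⇒ W
n=8: can move to 0, which is L ⇒ W
n=9: can move to 1, which is L ⇒ W
n=10: moves to 8(W), 2(W); every one is W ⇒ L
n=11: moves to 9(W), 3(W); every one is W ⇒ L
The starting position 11 is L: whatever Maya does, the opponent receives a W position.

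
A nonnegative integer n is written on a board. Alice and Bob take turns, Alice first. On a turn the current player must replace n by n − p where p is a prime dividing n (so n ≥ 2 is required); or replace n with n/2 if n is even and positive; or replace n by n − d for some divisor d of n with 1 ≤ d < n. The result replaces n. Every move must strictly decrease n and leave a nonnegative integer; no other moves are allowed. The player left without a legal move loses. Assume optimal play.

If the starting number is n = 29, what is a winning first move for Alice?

Compute win/loss labels from the base case upward. A position with no move is L. Any other position is W if it can reach an L in one move, else L.
n=0: no move → L
n=1: no move → L
n=2: can move to 0, which is L ⇒ W
n=3: can move to 0, which is L ⇒ W
n=4: moves to 2(W), 3(W); every one is W ⇒ L
n=5: can move to 0, which is L ⇒ W
n=6: can move to 4, which is L ⇒ W
n=7: can move to 0, which is L ⇒ W
n=8: can move to 4, which is L ⇒ W
n=9: moves to 6(W), 8(W); every one is W ⇒ L
n=10: can move to 9, which is L ⇒ W
n=11: can move to 0, which is L ⇒ W
n=12: can move to 9, which is L ⇒ W
n=13: can move to 0, which is L ⇒ W
n=14: moves to 7(W), 12(W), 13(W); every one is W ⇒ L
n=15: can move to 14, which is L ⇒ W
n=16: can move to 14, which is L ⇒ W
n=17: can move to 0, which is L ⇒ W
n=18: can move to 9, which is L ⇒ W
n=19: can move to 0, which is L ⇒ W
n=20: moves to 10(W), 15(W), 16(W), 18(W), 19(W); every one is W ⇒ L
n=21: can move to 14, which is L ⇒ W
n=22: can move to 20, which is L ⇒ W
n=23: can move to 0, which is L ⇒ W
n=24: can move to 20, which is L ⇒ W
n=25: can move to 20, which is L ⇒ W
n=26: moves to 13(W), 24(W), 25(W); every one is W ⇒ L
n=27: can move to 26, which is L ⇒ W
n=28: can move to 14, which is L ⇒ W
n=29: can move to 0, which is L ⇒ W
From 29, the L positions reachable in one move are: 0.

Move to 0.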